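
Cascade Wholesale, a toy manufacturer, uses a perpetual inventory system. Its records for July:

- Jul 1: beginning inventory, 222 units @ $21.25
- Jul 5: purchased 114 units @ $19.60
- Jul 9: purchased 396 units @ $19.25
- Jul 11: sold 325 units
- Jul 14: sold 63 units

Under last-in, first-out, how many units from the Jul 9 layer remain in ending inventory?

Jul 11, 325 sold [LIFO — newest first]: 325 @ $19.25 = $6,256.25
Jul 14, 63 sold [LIFO — newest first]: 63 @ $19.25 = $1,212.75
Total COGS = $6,256.25 + $1,212.75 = $7,469.00
Ending inventory: 222 @ $21.25 + 114 @ $19.60 + 8 @ $19.25 = $7,105.90

8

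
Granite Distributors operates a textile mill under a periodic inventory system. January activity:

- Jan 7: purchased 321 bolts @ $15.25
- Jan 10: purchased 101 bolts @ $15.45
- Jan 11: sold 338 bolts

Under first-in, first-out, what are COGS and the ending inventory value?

COGS = $5,157.90; ending inventory = $1,297.80

Jan 11, 338 sold [FIFO — oldest first]: 321 @ $15.25 + 17 @ $15.45 = $5,157.90
Ending inventory: 84 @ $15.45 = $1,297.80
Check: goods available $6,455.70 = COGS $5,157.90 + ending $1,297.80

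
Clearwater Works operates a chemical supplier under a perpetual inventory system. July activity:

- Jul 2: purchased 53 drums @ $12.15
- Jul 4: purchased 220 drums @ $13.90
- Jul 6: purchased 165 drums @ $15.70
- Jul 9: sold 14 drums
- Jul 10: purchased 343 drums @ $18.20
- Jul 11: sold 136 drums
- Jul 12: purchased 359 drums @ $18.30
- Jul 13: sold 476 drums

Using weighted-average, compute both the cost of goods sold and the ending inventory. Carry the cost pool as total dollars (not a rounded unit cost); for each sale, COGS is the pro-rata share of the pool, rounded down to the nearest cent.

After Jul 2: 53 on hand, pool $643.95 (≈ $12.1500 each)
After Jul 4: 273 on hand, pool $3,701.95 (≈ $13.5603 each)
After Jul 6: 438 on hand, pool $6,292.45 (≈ $14.3663 each)
Jul 9, sell 14: 14/438 × $6,292.45 → $201.12
After Jul 10: 767 on hand, pool $12,333.93 (≈ $16.0807 each)
Jul 11, sell 136: 136/767 × $12,333.93 → $2,186.98
After Jul 12: 990 on hand, pool $16,716.65 (≈ $16.8855 each)
Jul 13, sell 476: 476/990 × $16,716.65 → $8,037.50
Total COGS = $201.12 + $2,186.98 + $8,037.50 = $10,425.60
Ending inventory (cost pool remaining) = $8,679.15

COGS = $10,425.60; ending inventory = $8,679.15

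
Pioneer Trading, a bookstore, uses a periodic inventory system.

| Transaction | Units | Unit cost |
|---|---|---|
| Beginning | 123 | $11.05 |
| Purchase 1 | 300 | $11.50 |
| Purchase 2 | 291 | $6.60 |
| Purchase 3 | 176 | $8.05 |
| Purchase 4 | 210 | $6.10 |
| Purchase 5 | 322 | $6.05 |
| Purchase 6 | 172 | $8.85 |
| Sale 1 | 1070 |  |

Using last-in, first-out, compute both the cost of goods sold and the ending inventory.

Sale 1 (1070) [LIFO — newest first]: 172 @ $8.85 + 322 @ $6.05 + 210 @ $6.10 + 176 @ $8.05 + 190 @ $6.60 = $7,422.10
Ending inventory: 123 @ $11.05 + 300 @ $11.50 + 101 @ $6.60 = $5,475.75

COGS = $7,422.10; ending inventory = $5,475.75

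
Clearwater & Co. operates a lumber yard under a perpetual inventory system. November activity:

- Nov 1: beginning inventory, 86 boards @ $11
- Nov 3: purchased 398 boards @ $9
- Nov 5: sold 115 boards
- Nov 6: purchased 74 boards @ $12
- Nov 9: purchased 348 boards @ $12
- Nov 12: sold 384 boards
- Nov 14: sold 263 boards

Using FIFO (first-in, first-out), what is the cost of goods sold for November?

Nov 5, 115 sold [FIFO — oldest first]: 86 @ $11 + 29 @ $9 = $1,207
Nov 12, 384 sold [FIFO — oldest first]: 369 @ $9 + 15 @ $12 = $3,501
Nov 14, 263 sold [FIFO — oldest first]: 59 @ $12 + 204 @ $12 = $3,156
Total COGS = $1,207 + $3,501 + $3,156 = $7,864
Ending inventory: 144 @ $12 = $1,728

COGS = $7,864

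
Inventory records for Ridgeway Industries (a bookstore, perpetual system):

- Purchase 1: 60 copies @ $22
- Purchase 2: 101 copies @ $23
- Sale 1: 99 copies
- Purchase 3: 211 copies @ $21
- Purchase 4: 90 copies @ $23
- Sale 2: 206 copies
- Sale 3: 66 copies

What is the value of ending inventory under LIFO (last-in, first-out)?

Ending inventory = $1,975

Sale 1 (99) [LIFO — newest first]: 99 @ $23 = $2,277
Sale 2 (206) [LIFO — newest first]: 90 @ $23 + 116 @ $21 = $4,506
Sale 3 (66) [LIFO — newest first]: 66 @ $21 = $1,386
Total COGS = $2,277 + $4,506 + $1,386 = $8,169
Ending inventory: 60 @ $22 + 2 @ $23 + 29 @ $21 = $1,975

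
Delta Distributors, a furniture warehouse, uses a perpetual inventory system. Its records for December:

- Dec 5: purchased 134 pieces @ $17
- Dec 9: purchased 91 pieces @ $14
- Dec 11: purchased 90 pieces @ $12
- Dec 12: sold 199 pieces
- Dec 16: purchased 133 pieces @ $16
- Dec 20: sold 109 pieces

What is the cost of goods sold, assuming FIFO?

Dec 12, 199 sold [FIFO — oldest first]: 134 @ $17 + 65 @ $14 = $3,188
Dec 20, 109 sold [FIFO — oldest first]: 26 @ $14 + 83 @ $12 = $1,360
Total COGS = $3,188 + $1,360 = $4,548
Ending inventory: 7 @ $12 + 133 @ $16 = $2,212
Check: goods available $6,760 = COGS $4,548 + ending $2,212

COGS = $4,548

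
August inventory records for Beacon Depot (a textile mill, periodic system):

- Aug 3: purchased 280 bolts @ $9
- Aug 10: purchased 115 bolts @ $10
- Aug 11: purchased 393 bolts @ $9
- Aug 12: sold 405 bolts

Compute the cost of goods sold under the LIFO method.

Aug 12, 405 sold [LIFO — newest first]: 393 @ $9 + 12 @ $10 = $3,657
Ending inventory: 280 @ $9 + 103 @ $10 = $3,550

COGS = $3,657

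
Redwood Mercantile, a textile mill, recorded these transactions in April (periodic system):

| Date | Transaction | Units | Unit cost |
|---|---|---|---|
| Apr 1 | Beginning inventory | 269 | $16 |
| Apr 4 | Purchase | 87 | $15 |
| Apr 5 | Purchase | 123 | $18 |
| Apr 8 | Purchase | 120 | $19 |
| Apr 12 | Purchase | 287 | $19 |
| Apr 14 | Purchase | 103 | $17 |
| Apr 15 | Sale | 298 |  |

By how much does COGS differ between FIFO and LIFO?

FIFO COGS: 269 @ $16 + 29 @ $15 = $4,739
LIFO COGS: 103 @ $17 + 195 @ $19 = $5,456
Difference = |$4,739 − $5,456| = $717

$717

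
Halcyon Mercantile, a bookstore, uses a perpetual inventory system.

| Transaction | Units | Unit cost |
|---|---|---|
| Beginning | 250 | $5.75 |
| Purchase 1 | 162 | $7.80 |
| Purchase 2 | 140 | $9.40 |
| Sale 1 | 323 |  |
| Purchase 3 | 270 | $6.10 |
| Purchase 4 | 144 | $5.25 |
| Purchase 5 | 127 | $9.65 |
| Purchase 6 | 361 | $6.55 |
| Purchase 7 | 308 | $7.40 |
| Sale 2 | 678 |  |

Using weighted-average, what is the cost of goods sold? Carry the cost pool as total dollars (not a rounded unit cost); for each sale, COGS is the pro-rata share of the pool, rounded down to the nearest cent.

COGS = $7,033.35

After Beginning: 250 on hand, pool $1,437.50 (≈ $5.7500 each)
After Purchase 1: 412 on hand, pool $2,701.10 (≈ $6.5561 each)
After Purchase 2: 552 on hand, pool $4,017.10 (≈ $7.2774 each)
Sale 1, sell 323: 323/552 × $4,017.10 → $2,350.58
After Purchase 3: 499 on hand, pool $3,313.52 (≈ $6.6403 each)
After Purchase 4: 643 on hand, pool $4,069.52 (≈ $6.3290 each)
After Purchase 5: 770 on hand, pool $5,295.07 (≈ $6.8767 each)
After Purchase 6: 1131 on hand, pool $7,659.62 (≈ $6.7724 each)
After Purchase 7: 1439 on hand, pool $9,938.82 (≈ $6.9068 each)
Sale 2, sell 678: 678/1439 × $9,938.82 → $4,682.77
Total COGS = $2,350.58 + $4,682.77 = $7,033.35
Ending inventory (cost pool remaining) = $5,256.05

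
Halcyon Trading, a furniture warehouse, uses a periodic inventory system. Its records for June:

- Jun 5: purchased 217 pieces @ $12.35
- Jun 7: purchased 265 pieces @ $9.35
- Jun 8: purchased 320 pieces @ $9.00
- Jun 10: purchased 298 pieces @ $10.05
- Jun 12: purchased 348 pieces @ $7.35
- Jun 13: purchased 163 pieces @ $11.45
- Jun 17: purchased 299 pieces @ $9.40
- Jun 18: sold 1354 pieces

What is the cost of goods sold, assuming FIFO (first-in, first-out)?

Jun 18, 1354 sold [FIFO — oldest first]: 217 @ $12.35 + 265 @ $9.35 + 320 @ $9.00 + 298 @ $10.05 + 254 @ $7.35 = $12,899.50
Ending inventory: 94 @ $7.35 + 163 @ $11.45 + 299 @ $9.40 = $5,367.85

COGS = $12,899.50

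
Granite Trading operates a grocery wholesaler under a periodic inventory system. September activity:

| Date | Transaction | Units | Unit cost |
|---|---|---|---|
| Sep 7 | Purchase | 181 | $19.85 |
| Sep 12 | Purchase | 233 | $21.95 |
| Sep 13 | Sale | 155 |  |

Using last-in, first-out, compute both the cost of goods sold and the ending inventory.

Sep 13, 155 sold [LIFO — newest first]: 155 @ $21.95 = $3,402.25
Ending inventory: 181 @ $19.85 + 78 @ $21.95 = $5,304.95

COGS = $3,402.25; ending inventory = $5,304.95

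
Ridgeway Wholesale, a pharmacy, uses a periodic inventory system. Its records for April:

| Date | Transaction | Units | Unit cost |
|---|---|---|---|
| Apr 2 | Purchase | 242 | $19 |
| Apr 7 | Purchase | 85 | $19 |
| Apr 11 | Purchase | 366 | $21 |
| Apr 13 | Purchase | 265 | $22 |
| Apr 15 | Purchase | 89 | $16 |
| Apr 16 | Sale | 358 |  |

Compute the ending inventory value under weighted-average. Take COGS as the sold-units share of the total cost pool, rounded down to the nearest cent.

Apr 16, sell 358: 358/1047 × $21,153.00 → $7,232.83
Ending inventory (cost pool remaining) = $13,920.17
Check: goods available $21,153.00 = COGS $7,232.83 + ending $13,920.17

Ending inventory = $13,920.17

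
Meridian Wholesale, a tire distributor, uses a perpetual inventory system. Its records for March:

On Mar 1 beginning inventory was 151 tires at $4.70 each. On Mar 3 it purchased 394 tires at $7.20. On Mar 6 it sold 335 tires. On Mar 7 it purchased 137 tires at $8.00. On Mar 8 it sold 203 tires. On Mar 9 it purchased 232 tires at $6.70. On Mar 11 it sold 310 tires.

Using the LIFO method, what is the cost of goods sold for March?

Mar 6, 335 sold [LIFO — newest first]: 335 @ $7.20 = $2,412.00
Mar 8, 203 sold [LIFO — newest first]: 137 @ $8.00 + 59 @ $7.20 + 7 @ $4.70 = $1,553.70
Mar 11, 310 sold [LIFO — newest first]: 232 @ $6.70 + 78 @ $4.70 = $1,921.00
Total COGS = $2,412.00 + $1,553.70 + $1,921.00 = $5,886.70
Ending inventory: 66 @ $4.70 = $310.20

COGS = $5,886.70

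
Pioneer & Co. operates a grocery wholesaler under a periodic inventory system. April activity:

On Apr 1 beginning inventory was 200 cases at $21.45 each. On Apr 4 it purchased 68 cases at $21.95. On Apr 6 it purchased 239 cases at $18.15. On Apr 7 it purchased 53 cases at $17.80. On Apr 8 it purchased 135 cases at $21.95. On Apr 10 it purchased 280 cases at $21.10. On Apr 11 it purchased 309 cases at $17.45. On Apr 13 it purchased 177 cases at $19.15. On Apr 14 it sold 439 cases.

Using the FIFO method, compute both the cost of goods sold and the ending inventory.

COGS = $8,886.25; ending inventory = $19,830.45

Apr 14, 439 sold [FIFO — oldest first]: 200 @ $21.45 + 68 @ $21.95 + 171 @ $18.15 = $8,886.25
Ending inventory: 68 @ $18.15 + 53 @ $17.80 + 135 @ $21.95 + 280 @ $21.10 + 309 @ $17.45 + 177 @ $19.15 = $19,830.45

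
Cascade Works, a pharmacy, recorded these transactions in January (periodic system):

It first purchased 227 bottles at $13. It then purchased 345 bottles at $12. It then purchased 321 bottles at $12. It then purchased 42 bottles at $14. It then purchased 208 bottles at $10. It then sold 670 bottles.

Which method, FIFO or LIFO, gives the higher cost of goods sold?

FIFO

FIFO COGS: 227 @ $13 + 345 @ $12 + 98 @ $12 = $8,267
LIFO COGS: 208 @ $10 + 42 @ $14 + 321 @ $12 + 99 @ $12 = $7,708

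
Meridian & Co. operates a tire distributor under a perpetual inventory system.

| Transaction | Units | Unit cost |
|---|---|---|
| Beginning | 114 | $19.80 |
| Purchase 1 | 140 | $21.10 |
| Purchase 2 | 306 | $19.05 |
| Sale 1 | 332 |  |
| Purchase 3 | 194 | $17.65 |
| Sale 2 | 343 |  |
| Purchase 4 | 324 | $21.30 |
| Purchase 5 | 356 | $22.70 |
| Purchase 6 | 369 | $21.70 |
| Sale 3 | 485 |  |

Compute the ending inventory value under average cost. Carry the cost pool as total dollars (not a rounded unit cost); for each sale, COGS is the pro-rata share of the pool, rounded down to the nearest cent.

After Beginning: 114 on hand, pool $2,257.20 (≈ $19.8000 each)
After Purchase 1: 254 on hand, pool $5,211.20 (≈ $20.5165 each)
After Purchase 2: 560 on hand, pool $11,040.50 (≈ $19.7152 each)
Sale 1, sell 332: 332/560 × $11,040.50 → $6,545.43
After Purchase 3: 422 on hand, pool $7,919.17 (≈ $18.7658 each)
Sale 2, sell 343: 343/422 × $7,919.17 → $6,436.67
After Purchase 4: 403 on hand, pool $8,383.70 (≈ $20.8032 each)
After Purchase 5: 759 on hand, pool $16,464.90 (≈ $21.6929 each)
After Purchase 6: 1128 on hand, pool $24,472.20 (≈ $21.6952 each)
Sale 3, sell 485: 485/1128 × $24,472.20 → $10,522.17
Total COGS = $6,545.43 + $6,436.67 + $10,522.17 = $23,504.27
Ending inventory (cost pool remaining) = $13,950.03

Ending inventory = $13,950.03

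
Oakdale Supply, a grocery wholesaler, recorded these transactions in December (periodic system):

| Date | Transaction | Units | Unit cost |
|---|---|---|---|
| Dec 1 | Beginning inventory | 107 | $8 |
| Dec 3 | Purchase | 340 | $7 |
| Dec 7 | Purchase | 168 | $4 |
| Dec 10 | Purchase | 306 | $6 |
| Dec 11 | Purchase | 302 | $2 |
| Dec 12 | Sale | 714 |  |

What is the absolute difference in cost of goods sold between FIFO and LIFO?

FIFO COGS: 107 @ $8 + 340 @ $7 + 168 @ $4 + 99 @ $6 = $4,502
LIFO COGS: 302 @ $2 + 306 @ $6 + 106 @ $4 = $2,864
Difference = |$4,502 − $2,864| = $1,638

$1,638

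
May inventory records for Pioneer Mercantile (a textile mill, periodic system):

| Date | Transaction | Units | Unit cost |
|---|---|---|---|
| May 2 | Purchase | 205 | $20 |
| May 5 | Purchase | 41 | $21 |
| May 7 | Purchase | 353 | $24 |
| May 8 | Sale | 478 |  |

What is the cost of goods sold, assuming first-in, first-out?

COGS = $10,529

May 8, 478 sold [FIFO — oldest first]: 205 @ $20 + 41 @ $21 + 232 @ $24 = $10,529
Ending inventory: 121 @ $24 = $2,904
Check: goods available $13,433 = COGS $10,529 + ending $2,904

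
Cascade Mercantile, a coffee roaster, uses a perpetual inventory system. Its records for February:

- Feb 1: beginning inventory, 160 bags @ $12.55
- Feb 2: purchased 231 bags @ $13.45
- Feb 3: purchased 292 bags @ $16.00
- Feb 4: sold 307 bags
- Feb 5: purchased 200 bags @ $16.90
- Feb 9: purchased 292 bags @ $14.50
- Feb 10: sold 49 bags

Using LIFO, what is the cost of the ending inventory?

Feb 4, 307 sold [LIFO — newest first]: 292 @ $16.00 + 15 @ $13.45 = $4,873.75
Feb 10, 49 sold [LIFO — newest first]: 49 @ $14.50 = $710.50
Total COGS = $4,873.75 + $710.50 = $5,584.25
Ending inventory: 160 @ $12.55 + 216 @ $13.45 + 200 @ $16.90 + 243 @ $14.50 = $11,816.70
Check: goods available $17,400.95 = COGS $5,584.25 + ending $11,816.70

Ending inventory = $11,816.70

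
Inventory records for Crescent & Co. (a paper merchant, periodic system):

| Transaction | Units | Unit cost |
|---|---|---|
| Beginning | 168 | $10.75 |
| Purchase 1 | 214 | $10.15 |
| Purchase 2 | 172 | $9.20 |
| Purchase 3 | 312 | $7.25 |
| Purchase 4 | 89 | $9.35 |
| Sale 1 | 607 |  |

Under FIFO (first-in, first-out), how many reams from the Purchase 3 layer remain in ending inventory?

259

Sale 1 (607) [FIFO — oldest first]: 168 @ $10.75 + 214 @ $10.15 + 172 @ $9.20 + 53 @ $7.25 = $5,944.75
Ending inventory: 259 @ $7.25 + 89 @ $9.35 = $2,709.90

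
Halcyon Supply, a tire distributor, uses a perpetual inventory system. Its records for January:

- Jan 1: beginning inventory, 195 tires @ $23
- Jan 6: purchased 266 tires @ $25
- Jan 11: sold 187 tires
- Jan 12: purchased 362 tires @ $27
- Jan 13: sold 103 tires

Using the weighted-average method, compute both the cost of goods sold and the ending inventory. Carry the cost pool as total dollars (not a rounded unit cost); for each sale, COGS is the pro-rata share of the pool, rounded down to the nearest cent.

After Jan 1: 195 on hand, pool $4,485.00 (≈ $23.0000 each)
After Jan 6: 461 on hand, pool $11,135.00 (≈ $24.1540 each)
Jan 11, sell 187: 187/461 × $11,135.00 → $4,516.80
After Jan 12: 636 on hand, pool $16,392.20 (≈ $25.7739 each)
Jan 13, sell 103: 103/636 × $16,392.20 → $2,654.71
Total COGS = $4,516.80 + $2,654.71 = $7,171.51
Ending inventory (cost pool remaining) = $13,737.49

COGS = $7,171.51; ending inventory = $13,737.49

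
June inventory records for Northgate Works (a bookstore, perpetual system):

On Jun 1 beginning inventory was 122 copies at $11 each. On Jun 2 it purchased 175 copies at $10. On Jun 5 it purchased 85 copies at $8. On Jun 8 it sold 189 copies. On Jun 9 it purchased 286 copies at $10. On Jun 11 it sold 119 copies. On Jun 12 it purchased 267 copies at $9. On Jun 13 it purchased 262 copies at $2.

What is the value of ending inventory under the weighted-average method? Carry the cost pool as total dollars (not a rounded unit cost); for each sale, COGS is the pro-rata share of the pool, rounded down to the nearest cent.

After Jun 1: 122 on hand, pool $1,342.00 (≈ $11.0000 each)
After Jun 2: 297 on hand, pool $3,092.00 (≈ $10.4108 each)
After Jun 5: 382 on hand, pool $3,772.00 (≈ $9.8743 each)
Jun 8, sell 189: 189/382 × $3,772.00 → $1,866.25
After Jun 9: 479 on hand, pool $4,765.75 (≈ $9.9494 each)
Jun 11, sell 119: 119/479 × $4,765.75 → $1,183.97
After Jun 12: 627 on hand, pool $5,984.78 (≈ $9.5451 each)
After Jun 13: 889 on hand, pool $6,508.78 (≈ $7.3215 each)
Total COGS = $1,866.25 + $1,183.97 = $3,050.22
Ending inventory (cost pool remaining) = $6,508.78

Ending inventory = $6,508.78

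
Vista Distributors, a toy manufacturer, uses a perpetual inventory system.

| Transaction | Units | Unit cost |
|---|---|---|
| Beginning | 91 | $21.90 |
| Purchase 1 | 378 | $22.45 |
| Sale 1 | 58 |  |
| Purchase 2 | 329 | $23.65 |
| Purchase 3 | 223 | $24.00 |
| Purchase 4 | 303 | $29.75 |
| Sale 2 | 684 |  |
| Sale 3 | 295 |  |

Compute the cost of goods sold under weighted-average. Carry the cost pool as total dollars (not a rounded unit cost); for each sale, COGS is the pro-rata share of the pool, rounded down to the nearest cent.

After Beginning: 91 on hand, pool $1,992.90 (≈ $21.9000 each)
After Purchase 1: 469 on hand, pool $10,479.00 (≈ $22.3433 each)
Sale 1, sell 58: 58/469 × $10,479.00 → $1,295.91
After Purchase 2: 740 on hand, pool $16,963.94 (≈ $22.9242 each)
After Purchase 3: 963 on hand, pool $22,315.94 (≈ $23.1734 each)
After Purchase 4: 1266 on hand, pool $31,330.19 (≈ $24.7474 each)
Sale 2, sell 684: 684/1266 × $31,330.19 → $16,927.21
Sale 3, sell 295: 295/582 × $14,402.98 → $7,300.47
Total COGS = $1,295.91 + $16,927.21 + $7,300.47 = $25,523.59
Ending inventory (cost pool remaining) = $7,102.51

COGS = $25,523.59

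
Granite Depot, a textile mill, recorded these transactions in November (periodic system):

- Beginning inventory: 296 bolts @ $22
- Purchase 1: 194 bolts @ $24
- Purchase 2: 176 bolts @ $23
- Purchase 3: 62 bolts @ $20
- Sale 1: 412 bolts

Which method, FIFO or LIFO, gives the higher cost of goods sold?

LIFO

FIFO COGS: 296 @ $22 + 116 @ $24 = $9,296
LIFO COGS: 62 @ $20 + 176 @ $23 + 174 @ $24 = $9,464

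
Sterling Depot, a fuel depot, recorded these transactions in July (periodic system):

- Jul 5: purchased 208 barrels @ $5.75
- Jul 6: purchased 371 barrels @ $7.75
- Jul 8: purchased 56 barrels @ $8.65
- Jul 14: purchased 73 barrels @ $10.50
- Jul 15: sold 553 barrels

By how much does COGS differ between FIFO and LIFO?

FIFO COGS: 208 @ $5.75 + 345 @ $7.75 = $3,869.75
LIFO COGS: 73 @ $10.50 + 56 @ $8.65 + 371 @ $7.75 + 53 @ $5.75 = $4,430.90
Difference = |$3,869.75 − $4,430.90| = $561.15

$561.15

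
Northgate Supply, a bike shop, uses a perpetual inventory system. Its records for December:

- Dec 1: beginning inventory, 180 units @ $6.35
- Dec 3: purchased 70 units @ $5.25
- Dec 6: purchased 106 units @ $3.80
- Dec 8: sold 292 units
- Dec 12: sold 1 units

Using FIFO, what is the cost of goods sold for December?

Dec 8, 292 sold [FIFO — oldest first]: 180 @ $6.35 + 70 @ $5.25 + 42 @ $3.80 = $1,670.10
Dec 12, 1 sold [FIFO — oldest first]: 1 @ $3.80 = $3.80
Total COGS = $1,670.10 + $3.80 = $1,673.90
Ending inventory: 63 @ $3.80 = $239.40
Check: goods available $1,913.30 = COGS $1,673.90 + ending $239.40

COGS = $1,673.90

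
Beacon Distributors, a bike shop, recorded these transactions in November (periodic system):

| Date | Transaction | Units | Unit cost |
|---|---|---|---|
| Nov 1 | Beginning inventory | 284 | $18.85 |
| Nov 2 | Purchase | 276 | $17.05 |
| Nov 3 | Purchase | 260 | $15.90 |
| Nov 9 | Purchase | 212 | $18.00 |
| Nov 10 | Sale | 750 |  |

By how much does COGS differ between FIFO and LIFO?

FIFO COGS: 284 @ $18.85 + 276 @ $17.05 + 190 @ $15.90 = $13,080.20
LIFO COGS: 212 @ $18.00 + 260 @ $15.90 + 276 @ $17.05 + 2 @ $18.85 = $12,693.50
Difference = |$13,080.20 − $12,693.50| = $386.70

$386.70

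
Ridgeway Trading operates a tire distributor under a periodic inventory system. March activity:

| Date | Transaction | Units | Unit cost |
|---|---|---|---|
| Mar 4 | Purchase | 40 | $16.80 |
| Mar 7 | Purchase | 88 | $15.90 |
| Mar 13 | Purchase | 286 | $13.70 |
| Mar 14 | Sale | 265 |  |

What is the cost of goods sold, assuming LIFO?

Mar 14, 265 sold [LIFO — newest first]: 265 @ $13.70 = $3,630.50
Ending inventory: 40 @ $16.80 + 88 @ $15.90 + 21 @ $13.70 = $2,358.90
Check: goods available $5,989.40 = COGS $3,630.50 + ending $2,358.90

COGS = $3,630.50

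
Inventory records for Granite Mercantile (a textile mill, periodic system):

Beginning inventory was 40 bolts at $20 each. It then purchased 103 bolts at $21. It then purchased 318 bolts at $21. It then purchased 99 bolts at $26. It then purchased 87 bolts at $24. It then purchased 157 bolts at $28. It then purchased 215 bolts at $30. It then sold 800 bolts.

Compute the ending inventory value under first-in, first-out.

Ending inventory = $6,562

Sale 1 (800) [FIFO — oldest first]: 40 @ $20 + 103 @ $21 + 318 @ $21 + 99 @ $26 + 87 @ $24 + 153 @ $28 = $18,587
Ending inventory: 4 @ $28 + 215 @ $30 = $6,562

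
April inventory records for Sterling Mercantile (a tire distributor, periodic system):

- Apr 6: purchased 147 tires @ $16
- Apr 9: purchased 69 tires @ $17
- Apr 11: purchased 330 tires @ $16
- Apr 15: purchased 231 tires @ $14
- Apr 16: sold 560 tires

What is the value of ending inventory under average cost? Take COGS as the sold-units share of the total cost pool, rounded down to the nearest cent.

Apr 16, sell 560: 560/777 × $12,039.00 → $8,676.75
Ending inventory (cost pool remaining) = $3,362.25

Ending inventory = $3,362.25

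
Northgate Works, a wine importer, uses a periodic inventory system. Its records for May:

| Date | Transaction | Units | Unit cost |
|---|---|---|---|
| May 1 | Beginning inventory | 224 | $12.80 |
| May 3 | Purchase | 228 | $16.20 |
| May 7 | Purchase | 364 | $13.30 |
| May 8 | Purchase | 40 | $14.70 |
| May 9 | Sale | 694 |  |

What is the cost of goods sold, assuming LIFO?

May 9, 694 sold [LIFO — newest first]: 40 @ $14.70 + 364 @ $13.30 + 228 @ $16.20 + 62 @ $12.80 = $9,916.40
Ending inventory: 162 @ $12.80 = $2,073.60

COGS = $9,916.40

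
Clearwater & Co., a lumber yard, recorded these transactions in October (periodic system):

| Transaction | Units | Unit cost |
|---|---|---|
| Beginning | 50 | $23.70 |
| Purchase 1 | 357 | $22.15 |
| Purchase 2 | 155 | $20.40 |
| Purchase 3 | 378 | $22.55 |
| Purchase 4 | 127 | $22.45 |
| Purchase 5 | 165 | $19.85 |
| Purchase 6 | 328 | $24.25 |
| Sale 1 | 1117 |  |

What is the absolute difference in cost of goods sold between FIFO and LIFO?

$409.80

FIFO COGS: 50 @ $23.70 + 357 @ $22.15 + 155 @ $20.40 + 378 @ $22.55 + 127 @ $22.45 + 50 @ $19.85 = $24,622.10
LIFO COGS: 328 @ $24.25 + 165 @ $19.85 + 127 @ $22.45 + 378 @ $22.55 + 119 @ $20.40 = $25,031.90
Difference = |$24,622.10 − $25,031.90| = $409.80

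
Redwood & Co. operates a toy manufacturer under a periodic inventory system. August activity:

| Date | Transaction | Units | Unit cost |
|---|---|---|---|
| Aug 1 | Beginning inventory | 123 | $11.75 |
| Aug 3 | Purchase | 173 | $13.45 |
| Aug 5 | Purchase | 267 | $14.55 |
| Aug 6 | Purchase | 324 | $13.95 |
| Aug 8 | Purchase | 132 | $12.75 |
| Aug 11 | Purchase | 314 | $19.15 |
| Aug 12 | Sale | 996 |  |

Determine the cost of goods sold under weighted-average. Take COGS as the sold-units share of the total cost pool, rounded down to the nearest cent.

Aug 12, sell 996: 996/1333 × $19,872.85 → $14,848.73
Ending inventory (cost pool remaining) = $5,024.12
Check: goods available $19,872.85 = COGS $14,848.73 + ending $5,024.12

COGS = $14,848.73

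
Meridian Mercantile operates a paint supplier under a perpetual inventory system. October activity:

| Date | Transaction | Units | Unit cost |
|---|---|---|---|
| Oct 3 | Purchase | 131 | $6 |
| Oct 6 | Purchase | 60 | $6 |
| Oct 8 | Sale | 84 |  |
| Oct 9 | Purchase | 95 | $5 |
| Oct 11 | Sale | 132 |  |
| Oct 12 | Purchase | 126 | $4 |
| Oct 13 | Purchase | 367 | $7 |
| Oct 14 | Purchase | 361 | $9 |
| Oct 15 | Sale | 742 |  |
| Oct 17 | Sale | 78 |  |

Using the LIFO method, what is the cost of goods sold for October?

COGS = $7,387

Oct 8, 84 sold [LIFO — newest first]: 60 @ $6 + 24 @ $6 = $504
Oct 11, 132 sold [LIFO — newest first]: 95 @ $5 + 37 @ $6 = $697
Oct 15, 742 sold [LIFO — newest first]: 361 @ $9 + 367 @ $7 + 14 @ $4 = $5,874
Oct 17, 78 sold [LIFO — newest first]: 78 @ $4 = $312
Total COGS = $504 + $697 + $5,874 + $312 = $7,387
Ending inventory: 70 @ $6 + 34 @ $4 = $556
Check: goods available $7,943 = COGS $7,387 + ending $556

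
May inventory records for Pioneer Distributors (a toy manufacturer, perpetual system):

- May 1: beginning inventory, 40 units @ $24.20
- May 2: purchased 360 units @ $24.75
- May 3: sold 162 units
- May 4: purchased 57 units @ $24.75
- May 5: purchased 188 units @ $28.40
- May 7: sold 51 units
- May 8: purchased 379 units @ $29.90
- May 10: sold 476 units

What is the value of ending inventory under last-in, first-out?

Ending inventory = $8,415.25

May 3, 162 sold [LIFO — newest first]: 162 @ $24.75 = $4,009.50
May 7, 51 sold [LIFO — newest first]: 51 @ $28.40 = $1,448.40
May 10, 476 sold [LIFO — newest first]: 379 @ $29.90 + 97 @ $28.40 = $14,086.90
Total COGS = $4,009.50 + $1,448.40 + $14,086.90 = $19,544.80
Ending inventory: 40 @ $24.20 + 198 @ $24.75 + 57 @ $24.75 + 40 @ $28.40 = $8,415.25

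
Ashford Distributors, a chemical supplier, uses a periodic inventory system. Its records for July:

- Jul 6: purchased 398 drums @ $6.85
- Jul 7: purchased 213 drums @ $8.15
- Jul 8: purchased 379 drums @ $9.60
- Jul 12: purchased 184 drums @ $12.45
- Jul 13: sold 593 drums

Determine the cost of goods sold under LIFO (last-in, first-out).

Jul 13, 593 sold [LIFO — newest first]: 184 @ $12.45 + 379 @ $9.60 + 30 @ $8.15 = $6,173.70
Ending inventory: 398 @ $6.85 + 183 @ $8.15 = $4,217.75
Check: goods available $10,391.45 = COGS $6,173.70 + ending $4,217.75

COGS = $6,173.70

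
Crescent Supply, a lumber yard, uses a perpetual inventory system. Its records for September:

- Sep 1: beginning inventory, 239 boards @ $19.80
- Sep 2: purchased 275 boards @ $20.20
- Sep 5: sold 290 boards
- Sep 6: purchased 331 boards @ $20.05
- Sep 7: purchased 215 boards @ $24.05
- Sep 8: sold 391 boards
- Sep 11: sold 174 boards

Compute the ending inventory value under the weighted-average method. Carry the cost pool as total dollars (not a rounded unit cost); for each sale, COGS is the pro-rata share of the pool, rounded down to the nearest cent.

Ending inventory = $4,337.07

After Sep 1: 239 on hand, pool $4,732.20 (≈ $19.8000 each)
After Sep 2: 514 on hand, pool $10,287.20 (≈ $20.0140 each)
Sep 5, sell 290: 290/514 × $10,287.20 → $5,804.06
After Sep 6: 555 on hand, pool $11,119.69 (≈ $20.0355 each)
After Sep 7: 770 on hand, pool $16,290.44 (≈ $21.1564 each)
Sep 8, sell 391: 391/770 × $16,290.44 → $8,272.15
Sep 11, sell 174: 174/379 × $8,018.29 → $3,681.22
Total COGS = $5,804.06 + $8,272.15 + $3,681.22 = $17,757.43
Ending inventory (cost pool remaining) = $4,337.07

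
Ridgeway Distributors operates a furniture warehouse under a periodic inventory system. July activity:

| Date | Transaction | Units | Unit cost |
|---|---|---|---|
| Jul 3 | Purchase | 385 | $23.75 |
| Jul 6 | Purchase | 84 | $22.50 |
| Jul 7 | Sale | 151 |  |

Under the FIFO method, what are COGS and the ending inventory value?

Jul 7, 151 sold [FIFO — oldest first]: 151 @ $23.75 = $3,586.25
Ending inventory: 234 @ $23.75 + 84 @ $22.50 = $7,447.50
Check: goods available $11,033.75 = COGS $3,586.25 + ending $7,447.50

COGS = $3,586.25; ending inventory = $7,447.50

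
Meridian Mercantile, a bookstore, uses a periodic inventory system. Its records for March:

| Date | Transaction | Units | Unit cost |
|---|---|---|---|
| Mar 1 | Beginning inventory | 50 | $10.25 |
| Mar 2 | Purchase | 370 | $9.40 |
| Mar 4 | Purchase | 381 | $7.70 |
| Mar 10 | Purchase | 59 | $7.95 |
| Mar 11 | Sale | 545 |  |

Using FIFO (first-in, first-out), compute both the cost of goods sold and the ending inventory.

Mar 11, 545 sold [FIFO — oldest first]: 50 @ $10.25 + 370 @ $9.40 + 125 @ $7.70 = $4,953.00
Ending inventory: 256 @ $7.70 + 59 @ $7.95 = $2,440.25
Check: goods available $7,393.25 = COGS $4,953.00 + ending $2,440.25

COGS = $4,953.00; ending inventory = $2,440.25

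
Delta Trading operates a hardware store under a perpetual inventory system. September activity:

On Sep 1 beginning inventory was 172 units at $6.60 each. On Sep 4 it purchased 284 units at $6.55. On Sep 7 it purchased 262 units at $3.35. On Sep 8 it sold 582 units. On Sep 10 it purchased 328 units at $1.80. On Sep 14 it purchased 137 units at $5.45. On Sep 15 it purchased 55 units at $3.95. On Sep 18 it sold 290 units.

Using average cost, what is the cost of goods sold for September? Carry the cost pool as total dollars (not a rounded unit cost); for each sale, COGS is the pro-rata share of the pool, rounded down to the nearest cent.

COGS = $4,150.90

After Sep 1: 172 on hand, pool $1,135.20 (≈ $6.6000 each)
After Sep 4: 456 on hand, pool $2,995.40 (≈ $6.5689 each)
After Sep 7: 718 on hand, pool $3,873.10 (≈ $5.3943 each)
Sep 8, sell 582: 582/718 × $3,873.10 → $3,139.47
After Sep 10: 464 on hand, pool $1,324.03 (≈ $2.8535 each)
After Sep 14: 601 on hand, pool $2,070.68 (≈ $3.4454 each)
After Sep 15: 656 on hand, pool $2,287.93 (≈ $3.4877 each)
Sep 18, sell 290: 290/656 × $2,287.93 → $1,011.43
Total COGS = $3,139.47 + $1,011.43 = $4,150.90
Ending inventory (cost pool remaining) = $1,276.50
Check: goods available $5,427.40 = COGS $4,150.90 + ending $1,276.50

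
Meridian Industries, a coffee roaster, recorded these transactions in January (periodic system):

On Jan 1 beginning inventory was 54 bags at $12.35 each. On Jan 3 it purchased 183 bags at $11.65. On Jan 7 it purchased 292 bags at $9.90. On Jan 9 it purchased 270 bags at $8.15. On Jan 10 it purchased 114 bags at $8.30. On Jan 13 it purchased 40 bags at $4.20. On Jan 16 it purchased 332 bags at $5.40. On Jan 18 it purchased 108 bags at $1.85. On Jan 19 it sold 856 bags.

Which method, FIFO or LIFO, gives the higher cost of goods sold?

FIFO

FIFO COGS: 54 @ $12.35 + 183 @ $11.65 + 292 @ $9.90 + 270 @ $8.15 + 57 @ $8.30 = $8,363.25
LIFO COGS: 108 @ $1.85 + 332 @ $5.40 + 40 @ $4.20 + 114 @ $8.30 + 262 @ $8.15 = $5,242.10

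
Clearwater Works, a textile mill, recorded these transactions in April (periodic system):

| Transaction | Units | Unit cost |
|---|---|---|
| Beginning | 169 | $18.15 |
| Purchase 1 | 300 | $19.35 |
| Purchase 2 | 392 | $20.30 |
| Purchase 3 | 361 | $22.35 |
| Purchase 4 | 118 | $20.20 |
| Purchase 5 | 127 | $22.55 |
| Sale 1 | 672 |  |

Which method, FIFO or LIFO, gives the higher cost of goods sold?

FIFO COGS: 169 @ $18.15 + 300 @ $19.35 + 203 @ $20.30 = $12,993.25
LIFO COGS: 127 @ $22.55 + 118 @ $20.20 + 361 @ $22.35 + 66 @ $20.30 = $14,655.60

LIFO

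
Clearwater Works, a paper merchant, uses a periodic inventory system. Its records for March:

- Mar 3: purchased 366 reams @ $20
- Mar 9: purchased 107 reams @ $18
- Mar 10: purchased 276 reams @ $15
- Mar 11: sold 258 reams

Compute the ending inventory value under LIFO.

Mar 11, 258 sold [LIFO — newest first]: 258 @ $15 = $3,870
Ending inventory: 366 @ $20 + 107 @ $18 + 18 @ $15 = $9,516

Ending inventory = $9,516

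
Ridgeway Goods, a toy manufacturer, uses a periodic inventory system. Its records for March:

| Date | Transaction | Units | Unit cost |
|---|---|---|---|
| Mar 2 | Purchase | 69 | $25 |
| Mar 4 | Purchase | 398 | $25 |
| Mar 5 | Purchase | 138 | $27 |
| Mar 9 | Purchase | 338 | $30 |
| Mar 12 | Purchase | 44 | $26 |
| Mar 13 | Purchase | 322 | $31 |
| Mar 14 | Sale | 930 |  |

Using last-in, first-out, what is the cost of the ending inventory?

Ending inventory = $9,475

Mar 14, 930 sold [LIFO — newest first]: 322 @ $31 + 44 @ $26 + 338 @ $30 + 138 @ $27 + 88 @ $25 = $27,192
Ending inventory: 69 @ $25 + 310 @ $25 = $9,475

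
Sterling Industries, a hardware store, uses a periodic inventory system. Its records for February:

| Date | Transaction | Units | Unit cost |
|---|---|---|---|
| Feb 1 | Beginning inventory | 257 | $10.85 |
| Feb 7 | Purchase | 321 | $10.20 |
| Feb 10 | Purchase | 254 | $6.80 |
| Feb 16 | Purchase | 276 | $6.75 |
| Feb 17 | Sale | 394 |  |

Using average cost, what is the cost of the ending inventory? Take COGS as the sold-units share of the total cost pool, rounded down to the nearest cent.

Feb 17, sell 394: 394/1108 × $9,652.85 → $3,432.51
Ending inventory (cost pool remaining) = $6,220.34

Ending inventory = $6,220.34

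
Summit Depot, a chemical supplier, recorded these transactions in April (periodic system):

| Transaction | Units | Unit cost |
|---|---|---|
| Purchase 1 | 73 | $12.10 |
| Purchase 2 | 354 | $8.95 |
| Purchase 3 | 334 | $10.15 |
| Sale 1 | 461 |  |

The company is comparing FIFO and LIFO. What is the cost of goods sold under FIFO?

COGS = $4,396.70

FIFO COGS: 73 @ $12.10 + 354 @ $8.95 + 34 @ $10.15 = $4,396.70
LIFO COGS: 334 @ $10.15 + 127 @ $8.95 = $4,526.75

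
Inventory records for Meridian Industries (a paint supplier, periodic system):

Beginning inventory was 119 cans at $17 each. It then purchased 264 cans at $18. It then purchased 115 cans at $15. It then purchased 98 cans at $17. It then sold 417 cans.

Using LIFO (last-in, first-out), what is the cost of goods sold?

COGS = $7,063

Sale 1 (417) [LIFO — newest first]: 98 @ $17 + 115 @ $15 + 204 @ $18 = $7,063
Ending inventory: 119 @ $17 + 60 @ $18 = $3,103
Check: goods available $10,166 = COGS $7,063 + ending $3,103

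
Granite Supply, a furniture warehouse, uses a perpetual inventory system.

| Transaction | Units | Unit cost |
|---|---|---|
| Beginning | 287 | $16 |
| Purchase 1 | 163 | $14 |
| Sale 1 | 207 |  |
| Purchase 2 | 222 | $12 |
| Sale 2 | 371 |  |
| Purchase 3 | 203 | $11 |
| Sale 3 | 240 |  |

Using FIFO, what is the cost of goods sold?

COGS = $11,144

Sale 1 (207) [FIFO — oldest first]: 207 @ $16 = $3,312
Sale 2 (371) [FIFO — oldest first]: 80 @ $16 + 163 @ $14 + 128 @ $12 = $5,098
Sale 3 (240) [FIFO — oldest first]: 94 @ $12 + 146 @ $11 = $2,734
Total COGS = $3,312 + $5,098 + $2,734 = $11,144
Ending inventory: 57 @ $11 = $627
Check: goods available $11,771 = COGS $11,144 + ending $627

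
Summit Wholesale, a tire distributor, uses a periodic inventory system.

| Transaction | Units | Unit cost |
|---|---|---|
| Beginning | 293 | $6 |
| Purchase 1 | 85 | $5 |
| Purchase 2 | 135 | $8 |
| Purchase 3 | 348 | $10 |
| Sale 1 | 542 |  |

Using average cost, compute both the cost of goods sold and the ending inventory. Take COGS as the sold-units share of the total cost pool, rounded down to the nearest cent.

Sale 1, sell 542: 542/861 × $6,743.00 → $4,244.72
Ending inventory (cost pool remaining) = $2,498.28

COGS = $4,244.72; ending inventory = $2,498.28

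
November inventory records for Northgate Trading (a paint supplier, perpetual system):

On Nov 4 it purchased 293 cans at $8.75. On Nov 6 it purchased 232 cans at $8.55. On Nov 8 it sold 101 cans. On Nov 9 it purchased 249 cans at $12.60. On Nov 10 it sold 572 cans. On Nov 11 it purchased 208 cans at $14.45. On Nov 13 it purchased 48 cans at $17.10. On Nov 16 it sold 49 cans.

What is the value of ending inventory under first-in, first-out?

Nov 8, 101 sold [FIFO — oldest first]: 101 @ $8.75 = $883.75
Nov 10, 572 sold [FIFO — oldest first]: 192 @ $8.75 + 232 @ $8.55 + 148 @ $12.60 = $5,528.40
Nov 16, 49 sold [FIFO — oldest first]: 49 @ $12.60 = $617.40
Total COGS = $883.75 + $5,528.40 + $617.40 = $7,029.55
Ending inventory: 52 @ $12.60 + 208 @ $14.45 + 48 @ $17.10 = $4,481.60
Check: goods available $11,511.15 = COGS $7,029.55 + ending $4,481.60

Ending inventory = $4,481.60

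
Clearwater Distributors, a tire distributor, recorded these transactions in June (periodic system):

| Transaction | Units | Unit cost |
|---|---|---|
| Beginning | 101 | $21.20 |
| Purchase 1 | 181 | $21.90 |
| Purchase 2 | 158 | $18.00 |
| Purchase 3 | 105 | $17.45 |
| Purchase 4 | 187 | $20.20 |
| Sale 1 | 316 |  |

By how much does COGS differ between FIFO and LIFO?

$675.45

FIFO COGS: 101 @ $21.20 + 181 @ $21.90 + 34 @ $18.00 = $6,717.10
LIFO COGS: 187 @ $20.20 + 105 @ $17.45 + 24 @ $18.00 = $6,041.65
Difference = |$6,717.10 − $6,041.65| = $675.45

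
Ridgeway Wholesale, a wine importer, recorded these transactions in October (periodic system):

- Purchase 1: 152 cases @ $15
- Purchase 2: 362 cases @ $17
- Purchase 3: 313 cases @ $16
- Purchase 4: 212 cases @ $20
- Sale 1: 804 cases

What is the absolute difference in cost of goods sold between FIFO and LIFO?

$917

FIFO COGS: 152 @ $15 + 362 @ $17 + 290 @ $16 = $13,074
LIFO COGS: 212 @ $20 + 313 @ $16 + 279 @ $17 = $13,991
Difference = |$13,074 − $13,991| = $917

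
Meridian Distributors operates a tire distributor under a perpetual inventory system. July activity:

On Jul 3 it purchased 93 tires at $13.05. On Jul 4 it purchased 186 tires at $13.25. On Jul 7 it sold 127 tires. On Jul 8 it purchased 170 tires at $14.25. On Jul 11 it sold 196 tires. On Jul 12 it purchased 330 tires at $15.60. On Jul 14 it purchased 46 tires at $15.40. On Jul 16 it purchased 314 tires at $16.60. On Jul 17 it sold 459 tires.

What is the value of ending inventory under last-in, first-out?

Ending inventory = $5,254.50

Jul 7, 127 sold [LIFO — newest first]: 127 @ $13.25 = $1,682.75
Jul 11, 196 sold [LIFO — newest first]: 170 @ $14.25 + 26 @ $13.25 = $2,767.00
Jul 17, 459 sold [LIFO — newest first]: 314 @ $16.60 + 46 @ $15.40 + 99 @ $15.60 = $7,465.20
Total COGS = $1,682.75 + $2,767.00 + $7,465.20 = $11,914.95
Ending inventory: 93 @ $13.05 + 33 @ $13.25 + 231 @ $15.60 = $5,254.50
Check: goods available $17,169.45 = COGS $11,914.95 + ending $5,254.50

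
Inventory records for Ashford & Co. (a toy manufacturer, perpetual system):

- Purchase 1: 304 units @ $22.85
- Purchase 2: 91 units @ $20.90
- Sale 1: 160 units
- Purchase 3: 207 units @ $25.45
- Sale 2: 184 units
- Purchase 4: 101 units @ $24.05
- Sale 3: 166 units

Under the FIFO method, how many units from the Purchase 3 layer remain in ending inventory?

92

Sale 1 (160) [FIFO — oldest first]: 160 @ $22.85 = $3,656.00
Sale 2 (184) [FIFO — oldest first]: 144 @ $22.85 + 40 @ $20.90 = $4,126.40
Sale 3 (166) [FIFO — oldest first]: 51 @ $20.90 + 115 @ $25.45 = $3,992.65
Total COGS = $3,656.00 + $4,126.40 + $3,992.65 = $11,775.05
Ending inventory: 92 @ $25.45 + 101 @ $24.05 = $4,770.45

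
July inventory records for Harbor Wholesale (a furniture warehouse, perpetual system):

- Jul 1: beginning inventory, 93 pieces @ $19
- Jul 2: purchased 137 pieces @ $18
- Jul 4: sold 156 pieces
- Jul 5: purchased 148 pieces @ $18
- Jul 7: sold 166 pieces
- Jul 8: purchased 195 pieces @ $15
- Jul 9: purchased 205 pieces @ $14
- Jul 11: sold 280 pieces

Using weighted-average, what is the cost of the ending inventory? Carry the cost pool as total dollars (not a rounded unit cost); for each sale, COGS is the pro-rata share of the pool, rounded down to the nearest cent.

After Jul 1: 93 on hand, pool $1,767.00 (≈ $19.0000 each)
After Jul 2: 230 on hand, pool $4,233.00 (≈ $18.4043 each)
Jul 4, sell 156: 156/230 × $4,233.00 → $2,871.07
After Jul 5: 222 on hand, pool $4,025.93 (≈ $18.1348 each)
Jul 7, sell 166: 166/222 × $4,025.93 → $3,010.38
After Jul 8: 251 on hand, pool $3,940.55 (≈ $15.6994 each)
After Jul 9: 456 on hand, pool $6,810.55 (≈ $14.9354 each)
Jul 11, sell 280: 280/456 × $6,810.55 → $4,181.91
Total COGS = $2,871.07 + $3,010.38 + $4,181.91 = $10,063.36
Ending inventory (cost pool remaining) = $2,628.64

Ending inventory = $2,628.64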